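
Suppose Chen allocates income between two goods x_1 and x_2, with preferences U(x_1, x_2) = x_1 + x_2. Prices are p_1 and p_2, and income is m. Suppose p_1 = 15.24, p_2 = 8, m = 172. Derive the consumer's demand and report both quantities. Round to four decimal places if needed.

x_1* = 0, x_2* = 21.5

Perfect substitutes: compare marginal utility per dollar. 1/p_1 vs 1/p_2 → 0.0656 vs 0.125.
x_2 gives more utility per dollar, so spend all income on x_2: x_2* = m/p_2, x_1* = 0.
Numerically: x_1* = 0, x_2* = 21.5.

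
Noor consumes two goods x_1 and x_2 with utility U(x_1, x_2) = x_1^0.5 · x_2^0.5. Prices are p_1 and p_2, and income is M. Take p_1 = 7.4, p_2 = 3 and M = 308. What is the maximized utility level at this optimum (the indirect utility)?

Tangency: MRS = x_2/x_1 = p_1/p_2.
Rearranging, p_2·x_2 = p_1·x_1. Substituting into the budget gives p_1·x_1·(1 + 1) = M.
Demand: x_1*(p_1,p_2,M) = 0.5·M/p_1 and x_2* = 0.5·M/p_2.
At p_1=7.4, p_2=3, M=308: x_1* = 0.5·308/7.4 = 20.8108, x_2* = 51.3333.
Utility at the optimum: U(20.8108, 51.3333) = 32.6847.

V = 32.6847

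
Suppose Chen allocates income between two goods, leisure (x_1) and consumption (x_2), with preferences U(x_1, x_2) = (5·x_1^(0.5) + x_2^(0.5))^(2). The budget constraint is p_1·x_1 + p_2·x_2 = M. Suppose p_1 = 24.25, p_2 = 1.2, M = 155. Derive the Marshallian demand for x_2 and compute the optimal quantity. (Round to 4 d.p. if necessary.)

MRS = MU_x_1/MU_x_2 = 5·(x_2/x_1)^(0.5). Set equal to p_1/p_2.
Hence x_2/x_1 = ((1/5)·p_1/p_2)^(1/(0.5)), i.e. raised to the 2 power.
Substitute x_2 = (x_2/x_1)·x_1 into the budget: x_1* = M/(p_1 + p_2·(x_2/x_1)).
Numerically x_2/x_1 = 16.335069, so x_1* = 155/(24.25 + 1.2·16.335069) = 3.5346 and x_2* = 16.335069·3.5346 = 57.7381.

x_2* = 57.7381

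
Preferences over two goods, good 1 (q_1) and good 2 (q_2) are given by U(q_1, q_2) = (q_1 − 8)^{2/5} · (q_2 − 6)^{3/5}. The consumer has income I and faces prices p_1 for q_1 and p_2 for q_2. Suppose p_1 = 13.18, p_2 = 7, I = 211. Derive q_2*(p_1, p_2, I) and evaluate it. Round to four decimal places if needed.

q_2* = 11.448

Substituting into the budget: q_1* = 8 + 0.4·(I − 8·p_1 − 6·p_2)/p_1, and q_2* = 6 + 0.6·(…)/p_2.
Discretionary income = 211 − 8·13.18 − 6·7 = 63.56; q_2* = 6 + 0.6·63.56/7 = 11.448.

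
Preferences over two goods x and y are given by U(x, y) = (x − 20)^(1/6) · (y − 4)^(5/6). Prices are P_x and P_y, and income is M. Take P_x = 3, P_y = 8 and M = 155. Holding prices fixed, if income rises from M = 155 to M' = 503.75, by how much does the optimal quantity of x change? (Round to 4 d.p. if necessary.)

Δx* = 19.375

This is Cobb-Douglas in (x−20, y−4): tangency gives 1/6·P_y·(y−4) = 5/6·P_x·(x−20).
Substituting into the budget: x* = 20 + 1/6·(M − 20·P_x − 4·P_y)/P_x, and y* = 4 + 5/6·(…)/P_y.
Discretionary income = 155 − 20·3 − 4·8 = 63; x* = 20 + 1/6·63/3 = 23.5.
At M' = 503.75: x* = 42.875. Change: 42.875 − 23.5 = 19.375.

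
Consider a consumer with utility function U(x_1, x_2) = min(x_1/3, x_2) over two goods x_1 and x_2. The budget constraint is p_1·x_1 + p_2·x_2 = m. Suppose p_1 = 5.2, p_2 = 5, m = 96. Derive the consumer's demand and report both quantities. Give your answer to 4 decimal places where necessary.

x_1* = 13.9806, x_2* = 4.6602

With perfect complements, no substitution: consume in ratio x_1:x_2 = 3:1.
Budget: p_1·x_1 + p_2·(1/3)·x_1 = m, so (3·p_1 + p_2)·x_1 = 3·m.
Demand: x_1*(p_1,p_2,m) = 3·m/(3·p_1 + p_2), x_2* = m/(3·p_1 + p_2).
Here 3·5.2 + 5 = 20.6, giving x_1* = 13.9806 and x_2* = 4.6602.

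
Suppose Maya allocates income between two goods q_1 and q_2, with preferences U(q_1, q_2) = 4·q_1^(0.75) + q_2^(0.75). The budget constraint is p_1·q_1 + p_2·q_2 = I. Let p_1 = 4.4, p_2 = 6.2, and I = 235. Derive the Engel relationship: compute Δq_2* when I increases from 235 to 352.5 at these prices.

Δq_2* = 0.0264

Substitute q_2 = (q_2/q_1)·q_1 into the budget: q_1* = I/(p_1 + p_2·(q_2/q_1)).
Numerically q_2/q_1 = 0.000991, so q_1* = 235/(4.4 + 6.2·0.000991) = 53.3346 and q_2* = 0.000991·53.3346 = 0.0528.
At I' = 352.5: q_2* = 0.0793. Change: 0.0793 − 0.0528 = 0.0264.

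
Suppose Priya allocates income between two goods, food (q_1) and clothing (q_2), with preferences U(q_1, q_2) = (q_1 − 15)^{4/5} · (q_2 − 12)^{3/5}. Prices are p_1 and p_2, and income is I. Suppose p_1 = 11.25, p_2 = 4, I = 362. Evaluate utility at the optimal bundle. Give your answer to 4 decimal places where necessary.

This is Cobb-Douglas in (q_1−15, q_2−12): tangency gives 0.8·p_2·(q_2−12) = 0.6·p_1·(q_1−15).
After buying the subsistence bundle (15, 12), a share 4/7 of the remaining income goes to q_1: q_1* = 15 + 4/7·(I − 15p_1 − 12p_2)/p_1.
Discretionary income = 362 − 15·11.25 − 12·4 = 145.25; q_1* = 15 + 4/7·145.25/11.25 = 22.3778; q_2* = 12 + 3/7·145.25/4 = 27.5625.
Utility at the optimum: U(22.3778, 27.5625) = 25.6796.

V = 25.6796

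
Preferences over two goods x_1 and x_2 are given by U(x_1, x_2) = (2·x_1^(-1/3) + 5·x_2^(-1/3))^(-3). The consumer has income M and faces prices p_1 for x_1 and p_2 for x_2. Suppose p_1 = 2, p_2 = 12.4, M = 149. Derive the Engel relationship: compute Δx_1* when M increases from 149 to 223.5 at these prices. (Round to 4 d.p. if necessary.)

Numerically x_2/x_1 = 0.506012, so x_1* = 149/(2 + 12.4·0.506012) = 18.007.
At M' = 223.5: x_1* = 27.0105. Change: 27.0105 − 18.007 = 9.0035.

Δx_1* = 9.0035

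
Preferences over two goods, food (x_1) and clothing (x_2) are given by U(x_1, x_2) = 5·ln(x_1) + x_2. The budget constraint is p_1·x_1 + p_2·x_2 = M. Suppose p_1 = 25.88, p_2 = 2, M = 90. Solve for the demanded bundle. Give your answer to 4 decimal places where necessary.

x_1* = 0.3864, x_2* = 40

So x_1*(p_1,p_2) = 5·p_2/p_1, independent of income; and x_2* = (M − 5·p_2)/p_2.
At the given prices: x_1* = 5·2/25.88 = 0.3864, and x_2* = 40.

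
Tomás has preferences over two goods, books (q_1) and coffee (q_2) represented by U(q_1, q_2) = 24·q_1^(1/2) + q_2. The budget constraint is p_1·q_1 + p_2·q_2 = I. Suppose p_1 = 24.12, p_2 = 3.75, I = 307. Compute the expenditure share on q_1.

share on q_1 = 0.2735

MU_q_1 = 12/√q_1, MU_q_2 = 1. Tangency: 12/√q_1 = p_1/p_2.
Solve: √q_1 = 12·p_2/p_1, so q_1*(p_1,p_2) = (12·p_2/p_1)², and q_2* = (I − p_1·q_1*)/p_2.
Plugging in: q_1* = (12·3.75/24.12)² = 3.4807, q_2* = 59.4786.
Expenditure on q_1: 24.12·3.4807 = 83.9552; share = 0.2735.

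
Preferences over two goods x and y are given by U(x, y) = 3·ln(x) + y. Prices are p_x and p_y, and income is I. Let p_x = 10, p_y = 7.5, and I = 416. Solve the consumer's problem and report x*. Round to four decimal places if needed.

x* = 2.25

MU_x = 3/x, MU_y = 1. Tangency: 3/x = p_x/p_y.
So x*(p_x,p_y) = 3·p_y/p_x, independent of income; and y* = (I − 3·p_y)/p_y.
At the given prices: x* = 3·7.5/10 = 2.25.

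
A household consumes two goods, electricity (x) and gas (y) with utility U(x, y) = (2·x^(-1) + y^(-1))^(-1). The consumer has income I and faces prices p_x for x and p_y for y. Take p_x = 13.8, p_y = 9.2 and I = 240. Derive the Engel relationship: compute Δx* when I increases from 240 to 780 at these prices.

MU_x ∝ 2·x^(-2), MU_y ∝ y^(-2), so MRS = 2·(y/x)^(2) = p_x/p_y.
Solve for the ratio: y/x = [(1/2)·p_x/p_y]^(0.5).
Substitute y = (y/x)·x into the budget: x* = I/(p_x + p_y·(y/x)).
Numerically y/x = 0.866025, so x* = 240/(13.8 + 9.2·0.866025) = 11.0256.
At I' = 780: x* = 35.8333. Change: 35.8333 − 11.0256 = 24.8077.

Δx* = 24.8077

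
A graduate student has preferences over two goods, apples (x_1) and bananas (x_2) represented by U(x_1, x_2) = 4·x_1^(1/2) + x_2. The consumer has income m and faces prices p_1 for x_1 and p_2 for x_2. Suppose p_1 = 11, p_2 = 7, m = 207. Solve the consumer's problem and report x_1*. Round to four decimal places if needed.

MU_x_1 = 2/√x_1, MU_x_2 = 1. Tangency: 2/√x_1 = p_1/p_2.
Solve: √x_1 = 2·p_2/p_1, so x_1*(p_1,p_2) = (2·p_2/p_1)², and x_2* = (m − p_1·x_1*)/p_2.
Plugging in: x_1* = (2·7/11)² = 1.6198.

x_1* = 1.6198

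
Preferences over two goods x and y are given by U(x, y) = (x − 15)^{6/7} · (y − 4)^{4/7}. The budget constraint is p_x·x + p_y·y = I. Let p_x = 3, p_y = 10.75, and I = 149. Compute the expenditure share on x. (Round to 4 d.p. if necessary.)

share on x = 0.5477

Let x' = x−15, y' = y−4. MRS = (3/2)·y'/x' = p_x/p_y.
After buying the subsistence bundle (15, 4), a share 0.6 of the remaining income goes to x: x* = 15 + 0.6·(I − 15p_x − 4p_y)/p_x.
Discretionary income = 149 − 15·3 − 4·10.75 = 61; x* = 15 + 0.6·61/3 = 27.2; y* = 4 + 0.4·61/10.75 = 6.2698.
Expenditure on x: 3·27.2 = 81.6; share = 0.5477.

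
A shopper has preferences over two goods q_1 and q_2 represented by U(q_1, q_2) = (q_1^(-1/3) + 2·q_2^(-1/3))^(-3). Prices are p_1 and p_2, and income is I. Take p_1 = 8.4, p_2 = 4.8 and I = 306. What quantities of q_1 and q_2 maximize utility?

MU_q_1 ∝ q_1^(-4/3), MU_q_2 ∝ 2·q_2^(-4/3), so MRS = (1/2)·(q_2/q_1)^(4/3) = p_1/p_2.
Solve for the ratio: q_2/q_1 = [2·p_1/p_2]^(0.75).
With the ratio pinned down, the budget gives q_1* = I/(p_1 + p_2·(q_2/q_1)) and q_2* = (q_2/q_1)·q_1*.
Numerically q_2/q_1 = 2.558887, so q_1* = 306/(8.4 + 4.8·2.558887) = 14.795 and q_2* = 2.558887·14.795 = 37.8587.

q_1* = 14.795, q_2* = 37.8587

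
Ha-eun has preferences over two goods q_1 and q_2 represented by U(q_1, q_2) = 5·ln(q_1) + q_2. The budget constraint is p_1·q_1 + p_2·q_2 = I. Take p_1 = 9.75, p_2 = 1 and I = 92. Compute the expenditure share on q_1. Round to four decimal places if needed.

Set MRS = p_1/p_2: (5/q_1)/1 = p_1/p_2.
So q_1*(p_1,p_2) = 5·p_2/p_1, independent of income; and q_2* = (I − 5·p_2)/p_2.
At the given prices: q_1* = 5·1/9.75 = 0.5128, and q_2* = 87.
Expenditure on q_1: 9.75·0.5128 = 5; share = 0.0543.

share on q_1 = 0.0543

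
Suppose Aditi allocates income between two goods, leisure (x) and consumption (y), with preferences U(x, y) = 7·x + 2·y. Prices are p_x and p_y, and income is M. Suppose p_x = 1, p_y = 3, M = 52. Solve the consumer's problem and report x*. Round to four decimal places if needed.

x* = 52

Linear utility — the consumer picks whichever good has higher MU/price: 7/1 = 7 vs 2/3 = 0.6667.
x gives more utility per dollar, so spend all income on x: x* = M/p_x, y* = 0.
Numerically: x* = 52, y* = 0.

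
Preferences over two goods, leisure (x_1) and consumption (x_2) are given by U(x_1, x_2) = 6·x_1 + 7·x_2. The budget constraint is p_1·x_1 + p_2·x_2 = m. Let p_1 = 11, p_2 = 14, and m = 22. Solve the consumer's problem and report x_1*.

x_1* = 2

Perfect substitutes: compare marginal utility per dollar. 6/p_1 vs 7/p_2 → 0.5455 vs 0.5.
x_1 gives more utility per dollar, so spend all income on x_1: x_1* = m/p_1, x_2* = 0.
Numerically: x_1* = 2, x_2* = 0.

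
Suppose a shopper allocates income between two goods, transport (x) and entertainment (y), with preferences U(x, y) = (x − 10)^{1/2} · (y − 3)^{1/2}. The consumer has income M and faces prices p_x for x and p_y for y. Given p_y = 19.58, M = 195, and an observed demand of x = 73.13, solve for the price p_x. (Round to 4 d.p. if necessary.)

This is Cobb-Douglas in (x−10, y−3): tangency gives 0.5·p_y·(y−3) = 0.5·p_x·(x−10).
Substituting into the budget: x* = 10 + 0.5·(M − 10·p_x − 3·p_y)/p_x, and y* = 3 + 0.5·(…)/p_y.
Set x* = 73.13 in the demand function and solve for p_x: p_x = 1.

p_x = 1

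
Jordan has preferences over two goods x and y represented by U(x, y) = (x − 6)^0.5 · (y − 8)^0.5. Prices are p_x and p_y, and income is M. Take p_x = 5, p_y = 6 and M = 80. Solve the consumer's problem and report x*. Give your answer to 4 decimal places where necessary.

x* = 6.2

MRS = (y−8)/(x−6). Tangency with p_x/p_y gives y−8 = (p_x/p_y)·(x−6).
Substituting into the budget: x* = 6 + 0.5·(M − 6·p_x − 8·p_y)/p_x, and y* = 8 + 0.5·(…)/p_y.
Discretionary income = 80 − 6·5 − 8·6 = 2; x* = 6 + 0.5·2/5 = 6.2.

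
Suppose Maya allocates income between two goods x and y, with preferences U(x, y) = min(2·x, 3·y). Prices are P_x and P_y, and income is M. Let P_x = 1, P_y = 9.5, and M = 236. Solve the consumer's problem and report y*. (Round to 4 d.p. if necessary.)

y* = 21.4545

Demand: x*(P_x,P_y,M) = 3·M/(3·P_x + 2·P_y), y* = 2·M/(3·P_x + 2·P_y).
Here 3·1 + 2·9.5 = 22, giving y* = 21.4545.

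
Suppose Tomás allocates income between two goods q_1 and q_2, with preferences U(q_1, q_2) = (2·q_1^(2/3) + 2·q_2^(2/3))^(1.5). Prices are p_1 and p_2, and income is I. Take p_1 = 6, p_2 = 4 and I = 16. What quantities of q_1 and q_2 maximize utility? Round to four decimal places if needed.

MRS = MU_q_1/MU_q_2 = (q_2/q_1)^(1/3). Set equal to p_1/p_2.
Hence q_2/q_1 = (p_1/p_2)^(1/(1/3)), i.e. raised to the 3 power.
Substitute q_2 = (q_2/q_1)·q_1 into the budget: q_1* = I/(p_1 + p_2·(q_2/q_1)).
Numerically q_2/q_1 = 3.375, so q_1* = 16/(6 + 4·3.375) = 0.8205 and q_2* = 3.375·0.8205 = 2.7692.

q_1* = 0.8205, q_2* = 2.7692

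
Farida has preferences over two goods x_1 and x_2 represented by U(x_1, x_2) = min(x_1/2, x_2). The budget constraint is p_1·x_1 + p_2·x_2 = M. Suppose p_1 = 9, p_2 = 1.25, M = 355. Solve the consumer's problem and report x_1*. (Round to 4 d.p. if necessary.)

With perfect complements, no substitution: consume in ratio x_1:x_2 = 2:1.
Budget: p_1·x_1 + p_2·(1/2)·x_1 = M, so (2·p_1 + p_2)·x_1 = 2·M.
Demand: x_1*(p_1,p_2,M) = 2·M/(2·p_1 + p_2), x_2* = M/(2·p_1 + p_2).
Here 2·9 + 1.25 = 19.25, giving x_1* = 36.8831.

x_1* = 36.8831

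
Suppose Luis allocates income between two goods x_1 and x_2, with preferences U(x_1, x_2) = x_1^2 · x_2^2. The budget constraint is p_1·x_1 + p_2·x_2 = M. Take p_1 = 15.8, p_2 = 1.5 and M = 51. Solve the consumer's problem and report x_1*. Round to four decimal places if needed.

MU_x_1/MU_x_2 = (2·x_2)/(2·x_1); tangency sets this equal to p_1/p_2.
Rearranging, p_2·x_2 = p_1·x_1. Substituting into the budget gives p_1·x_1·(1 + 1) = M.
Demand: x_1*(p_1,p_2,M) = 0.5·M/p_1 and x_2* = 0.5·M/p_2.
At p_1=15.8, p_2=1.5, M=51: x_1* = 0.5·51/15.8 = 1.6139.

x_1* = 1.6139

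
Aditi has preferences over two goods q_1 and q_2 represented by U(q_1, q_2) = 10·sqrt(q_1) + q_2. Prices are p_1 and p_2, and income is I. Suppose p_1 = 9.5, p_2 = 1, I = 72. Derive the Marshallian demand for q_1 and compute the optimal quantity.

MU_q_1 = 5/√q_1, MU_q_2 = 1. Tangency: 5/√q_1 = p_1/p_2.
Thus q_1* = (5·p_2/p_1)² — independent of I — with the rest of income spent on q_2.
Plugging in: q_1* = (5·1/9.5)² = 0.277.

q_1* = 0.277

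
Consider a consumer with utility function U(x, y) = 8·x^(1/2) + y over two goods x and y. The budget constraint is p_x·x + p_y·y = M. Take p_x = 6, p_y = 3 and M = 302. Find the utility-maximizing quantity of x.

Set MRS = p_x/p_y: 4·x^(−1/2) = p_x/p_y.
Solve: √x = 4·p_y/p_x, so x*(p_x,p_y) = (4·p_y/p_x)², and y* = (M − p_x·x*)/p_y.
Plugging in: x* = (4·3/6)² = 4.

x* = 4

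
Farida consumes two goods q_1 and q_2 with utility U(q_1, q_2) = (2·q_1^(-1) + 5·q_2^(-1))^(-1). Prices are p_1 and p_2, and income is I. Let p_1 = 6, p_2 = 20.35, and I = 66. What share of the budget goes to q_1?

share on q_1 = 0.2556

From the CES first-order condition, (2/5)·(q_2/q_1)^(2) = p_1/p_2.
Solve for the ratio: q_2/q_1 = [(5/2)·p_1/p_2]^(0.5).
With the ratio pinned down, the budget gives q_1* = I/(p_1 + p_2·(q_2/q_1)) and q_2* = (q_2/q_1)·q_1*.
Numerically q_2/q_1 = 0.858546, so q_1* = 66/(6 + 20.35·0.858546) = 2.8119 and q_2* = 0.858546·2.8119 = 2.4142.
Expenditure on q_1: 6·2.8119 = 16.8716; share = 0.2556.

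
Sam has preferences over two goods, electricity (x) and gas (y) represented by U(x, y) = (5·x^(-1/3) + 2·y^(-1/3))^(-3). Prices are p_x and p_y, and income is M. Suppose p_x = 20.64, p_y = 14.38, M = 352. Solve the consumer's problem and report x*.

x* = 11.6848

MU_x ∝ 5·x^(-4/3), MU_y ∝ 2·y^(-4/3), so MRS = (5/2)·(y/x)^(4/3) = p_x/p_y.
Solve for the ratio: y/x = [(2/5)·p_x/p_y]^(0.75).
Substitute y = (y/x)·x into the budget: x* = M/(p_x + p_y·(y/x)).
Numerically y/x = 0.659566, so x* = 352/(20.64 + 14.38·0.659566) = 11.6848.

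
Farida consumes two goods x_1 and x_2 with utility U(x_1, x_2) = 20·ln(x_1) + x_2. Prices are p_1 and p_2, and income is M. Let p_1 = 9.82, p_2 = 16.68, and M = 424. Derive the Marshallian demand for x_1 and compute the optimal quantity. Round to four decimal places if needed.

x_1* = 33.9715

So x_1*(p_1,p_2) = 20·p_2/p_1, independent of income; and x_2* = (M − 20·p_2)/p_2.
At the given prices: x_1* = 20·16.68/9.82 = 33.9715.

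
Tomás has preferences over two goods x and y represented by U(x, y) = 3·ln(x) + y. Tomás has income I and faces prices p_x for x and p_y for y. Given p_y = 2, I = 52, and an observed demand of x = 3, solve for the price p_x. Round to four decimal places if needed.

Set MRS = p_x/p_y: (3/x)/1 = p_x/p_y.
So x*(p_x,p_y) = 3·p_y/p_x, independent of income; and y* = (I − 3·p_y)/p_y.
Set x* = 3 in the demand function and solve for p_x: p_x = 2.

p_x = 2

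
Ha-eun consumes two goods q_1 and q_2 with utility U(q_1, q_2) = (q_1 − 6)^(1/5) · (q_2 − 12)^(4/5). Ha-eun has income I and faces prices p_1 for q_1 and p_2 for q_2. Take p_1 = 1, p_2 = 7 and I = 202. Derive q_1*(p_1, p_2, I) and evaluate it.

Let q_1' = q_1−6, q_2' = q_2−12. MRS = (1/4)·q_2'/q_1' = p_1/p_2.
Substituting into the budget: q_1* = 6 + 0.2·(I − 6·p_1 − 12·p_2)/p_1, and q_2* = 12 + 0.8·(…)/p_2.
Discretionary income = 202 − 6·1 − 12·7 = 112; q_1* = 6 + 0.2·112/1 = 28.4.

q_1* = 28.4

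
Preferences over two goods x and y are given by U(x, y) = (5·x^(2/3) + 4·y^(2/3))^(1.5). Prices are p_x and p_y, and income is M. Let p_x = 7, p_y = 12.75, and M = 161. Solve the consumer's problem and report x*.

x* = 19.925

From the CES first-order condition, (5/4)·(y/x)^(1/3) = p_x/p_y.
Hence y/x = ((4/5)·p_x/p_y)^(1/(1/3)), i.e. raised to the 3 power.
Substitute y = (y/x)·x into the budget: x* = M/(p_x + p_y·(y/x)).
Numerically y/x = 0.084729, so x* = 161/(7 + 12.75·0.084729) = 19.925.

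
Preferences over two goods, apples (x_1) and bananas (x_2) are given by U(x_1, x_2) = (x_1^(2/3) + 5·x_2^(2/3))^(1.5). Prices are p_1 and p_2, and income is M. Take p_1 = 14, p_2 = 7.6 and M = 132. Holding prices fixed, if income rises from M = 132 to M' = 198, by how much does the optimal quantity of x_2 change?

MU_x_1 ∝ x_1^(-1/3), MU_x_2 ∝ 5·x_2^(-1/3), so MRS = (1/5)·(x_2/x_1)^(1/3) = p_1/p_2.
Solve for the ratio: x_2/x_1 = [5·p_1/p_2]^(3).
Substitute x_2 = (x_2/x_1)·x_1 into the budget: x_1* = M/(p_1 + p_2·(x_2/x_1)).
Numerically x_2/x_1 = 781.363901, so x_1* = 132/(14 + 7.6·781.363901) = 0.0222 and x_2* = 781.363901·0.0222 = 17.3276.
At M' = 198: x_2* = 25.9914. Change: 25.9914 − 17.3276 = 8.6638.

Δx_2* = 8.6638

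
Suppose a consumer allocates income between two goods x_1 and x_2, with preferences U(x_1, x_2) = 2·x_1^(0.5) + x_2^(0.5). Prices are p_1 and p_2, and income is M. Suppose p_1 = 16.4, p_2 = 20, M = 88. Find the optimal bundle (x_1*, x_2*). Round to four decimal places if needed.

x_1* = 4.453, x_2* = 0.7485

Substitute x_2 = (x_2/x_1)·x_1 into the budget: x_1* = M/(p_1 + p_2·(x_2/x_1)).
Numerically x_2/x_1 = 0.1681, so x_1* = 88/(16.4 + 20·0.1681) = 4.453 and x_2* = 0.1681·4.453 = 0.7485.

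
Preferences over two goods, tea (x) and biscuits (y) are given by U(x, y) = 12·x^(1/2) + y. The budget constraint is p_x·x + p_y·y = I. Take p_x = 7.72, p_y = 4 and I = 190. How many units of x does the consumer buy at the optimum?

x* = 9.6647

Set MRS = p_x/p_y: 6·x^(−1/2) = p_x/p_y.
Thus x* = (6·p_y/p_x)² — independent of I — with the rest of income spent on y.
Plugging in: x* = (6·4/7.72)² = 9.6647.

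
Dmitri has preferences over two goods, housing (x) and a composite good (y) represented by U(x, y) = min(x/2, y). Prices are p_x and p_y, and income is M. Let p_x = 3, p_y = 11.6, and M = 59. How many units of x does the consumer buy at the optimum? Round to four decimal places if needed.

x* = 6.7045

Demand: x*(p_x,p_y,M) = 2·M/(2·p_x + p_y), y* = M/(2·p_x + p_y).
Here 2·3 + 11.6 = 17.6, giving x* = 6.7045.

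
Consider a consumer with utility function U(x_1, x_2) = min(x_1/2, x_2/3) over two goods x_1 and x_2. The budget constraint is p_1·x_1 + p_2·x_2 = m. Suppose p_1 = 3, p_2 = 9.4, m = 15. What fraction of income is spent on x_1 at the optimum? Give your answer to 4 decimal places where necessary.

With perfect complements, no substitution: consume in ratio x_1:x_2 = 2:3.
Budget: p_1·x_1 + p_2·(3/2)·x_1 = m, so (2·p_1 + 3·p_2)·x_1 = 2·m.
Demand: x_1*(p_1,p_2,m) = 2·m/(2·p_1 + 3·p_2), x_2* = 3·m/(2·p_1 + 3·p_2).
Here 2·3 + 3·9.4 = 34.2, giving x_1* = 0.8772 and x_2* = 1.3158.
Expenditure on x_1: 3·0.8772 = 2.6316; share = 0.1754.

share on x_1 = 0.1754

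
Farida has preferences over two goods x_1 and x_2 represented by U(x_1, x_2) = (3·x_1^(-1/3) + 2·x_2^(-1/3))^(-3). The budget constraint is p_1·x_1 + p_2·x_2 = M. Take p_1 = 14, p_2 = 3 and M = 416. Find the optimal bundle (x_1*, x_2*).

x_1* = 19.7835, x_2* = 46.3436

MRS = MU_x_1/MU_x_2 = (3/2)·(x_2/x_1)^(4/3). Set equal to p_1/p_2.
Hence x_2/x_1 = ((2/3)·p_1/p_2)^(1/(4/3)), i.e. raised to the 0.75 power.
Substitute x_2 = (x_2/x_1)·x_1 into the budget: x_1* = M/(p_1 + p_2·(x_2/x_1)).
Numerically x_2/x_1 = 2.342538, so x_1* = 416/(14 + 3·2.342538) = 19.7835 and x_2* = 2.342538·19.7835 = 46.3436.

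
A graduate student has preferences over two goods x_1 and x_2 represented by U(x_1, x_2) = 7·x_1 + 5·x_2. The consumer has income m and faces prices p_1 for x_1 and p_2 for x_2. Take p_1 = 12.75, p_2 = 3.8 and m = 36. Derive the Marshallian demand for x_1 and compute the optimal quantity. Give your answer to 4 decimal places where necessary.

x_1* = 0

Perfect substitutes: compare marginal utility per dollar. 7/p_1 vs 5/p_2 → 0.549 vs 1.3158.
x_2 gives more utility per dollar, so spend all income on x_2: x_2* = m/p_2, x_1* = 0.
Numerically: x_1* = 0, x_2* = 9.4737.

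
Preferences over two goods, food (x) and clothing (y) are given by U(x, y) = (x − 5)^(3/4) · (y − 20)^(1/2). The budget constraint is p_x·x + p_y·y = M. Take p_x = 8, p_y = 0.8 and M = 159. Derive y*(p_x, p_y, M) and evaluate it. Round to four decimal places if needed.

MRS = (3/2)·(y−20)/(x−5). Tangency with p_x/p_y gives y−20 = (2/3)·(p_x/p_y)·(x−5).
After buying the subsistence bundle (5, 20), a share 0.6 of the remaining income goes to x: x* = 5 + 0.6·(M − 5p_x − 20p_y)/p_x.
Discretionary income = 159 − 5·8 − 20·0.8 = 103; y* = 20 + 0.4·103/0.8 = 71.5.

y* = 71.5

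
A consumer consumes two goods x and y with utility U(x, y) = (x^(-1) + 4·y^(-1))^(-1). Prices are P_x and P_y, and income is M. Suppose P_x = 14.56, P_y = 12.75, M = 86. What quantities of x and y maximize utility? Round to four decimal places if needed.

x* = 2.0569, y* = 4.3962

MRS = MU_x/MU_y = (1/4)·(y/x)^(2). Set equal to P_x/P_y.
Hence y/x = (4·P_x/P_y)^(1/(2)), i.e. raised to the 0.5 power.
Substitute y = (y/x)·x into the budget: x* = M/(P_x + P_y·(y/x)).
Numerically y/x = 2.137251, so x* = 86/(14.56 + 12.75·2.137251) = 2.0569 and y* = 2.137251·2.0569 = 4.3962.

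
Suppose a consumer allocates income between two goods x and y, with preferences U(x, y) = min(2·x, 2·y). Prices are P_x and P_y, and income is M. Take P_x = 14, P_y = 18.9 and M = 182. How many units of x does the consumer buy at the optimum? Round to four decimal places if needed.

With perfect complements, no substitution: consume in ratio x:y = 2:2.
Budget: P_x·x + P_y·x = M, so (2·P_x + 2·P_y)·x = 2·M.
Demand: x*(P_x,P_y,M) = 2·M/(2·P_x + 2·P_y), y* = 2·M/(2·P_x + 2·P_y).
Here 2·14 + 2·18.9 = 65.8, giving x* = 5.5319.

x* = 5.5319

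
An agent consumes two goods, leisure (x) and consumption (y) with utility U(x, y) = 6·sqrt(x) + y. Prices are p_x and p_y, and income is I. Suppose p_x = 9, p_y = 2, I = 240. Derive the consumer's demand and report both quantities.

x* = 0.4444, y* = 118

Set MRS = p_x/p_y: 3·x^(−1/2) = p_x/p_y.
Thus x* = (3·p_y/p_x)² — independent of I — with the rest of income spent on y.
Plugging in: x* = (3·2/9)² = 0.4444, y* = 118.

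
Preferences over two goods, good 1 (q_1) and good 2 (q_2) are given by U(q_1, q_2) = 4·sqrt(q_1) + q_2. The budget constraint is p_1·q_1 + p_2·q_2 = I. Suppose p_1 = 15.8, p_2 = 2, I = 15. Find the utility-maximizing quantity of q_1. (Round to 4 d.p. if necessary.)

q_1* = 0.0641

Thus q_1* = (2·p_2/p_1)² — independent of I — with the rest of income spent on q_2.
Plugging in: q_1* = (2·2/15.8)² = 0.0641.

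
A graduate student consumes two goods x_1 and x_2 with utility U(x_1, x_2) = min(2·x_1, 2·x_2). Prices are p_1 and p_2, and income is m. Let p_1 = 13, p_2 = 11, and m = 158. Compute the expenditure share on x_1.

With perfect complements, no substitution: consume in ratio x_1:x_2 = 2:2.
Budget: p_1·x_1 + p_2·x_1 = m, so (2·p_1 + 2·p_2)·x_1 = 2·m.
Demand: x_1*(p_1,p_2,m) = 2·m/(2·p_1 + 2·p_2), x_2* = 2·m/(2·p_1 + 2·p_2).
Here 2·13 + 2·11 = 48, giving x_1* = 6.5833 and x_2* = 6.5833.
Expenditure on x_1: 13·6.5833 = 85.5833; share = 0.5417.

share on x_1 = 0.5417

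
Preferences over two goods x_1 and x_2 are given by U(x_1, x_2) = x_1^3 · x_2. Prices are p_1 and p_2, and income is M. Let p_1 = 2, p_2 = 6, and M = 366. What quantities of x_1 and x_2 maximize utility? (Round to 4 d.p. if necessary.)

x_1* = 137.25, x_2* = 15.25

Tangency: MRS = 3·x_2/x_1 = p_1/p_2.
So 3·p_2·x_2 = p_1·x_1; combined with the budget, a share 0.75 of income goes to x_1.
Demand: x_1*(p_1,p_2,M) = 0.75·M/p_1 and x_2* = 0.25·M/p_2.
At p_1=2, p_2=6, M=366: x_1* = 0.75·366/2 = 137.25, x_2* = 15.25.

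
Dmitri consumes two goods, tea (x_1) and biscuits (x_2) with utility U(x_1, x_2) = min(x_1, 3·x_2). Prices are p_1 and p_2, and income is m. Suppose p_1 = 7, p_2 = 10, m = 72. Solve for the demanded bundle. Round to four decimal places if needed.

x_1* = 6.9677, x_2* = 2.3226

With perfect complements, no substitution: consume in ratio x_1:x_2 = 3:1.
Budget: p_1·x_1 + p_2·(1/3)·x_1 = m, so (3·p_1 + p_2)·x_1 = 3·m.
Demand: x_1*(p_1,p_2,m) = 3·m/(3·p_1 + p_2), x_2* = m/(3·p_1 + p_2).
Here 3·7 + 10 = 31, giving x_1* = 6.9677 and x_2* = 2.3226.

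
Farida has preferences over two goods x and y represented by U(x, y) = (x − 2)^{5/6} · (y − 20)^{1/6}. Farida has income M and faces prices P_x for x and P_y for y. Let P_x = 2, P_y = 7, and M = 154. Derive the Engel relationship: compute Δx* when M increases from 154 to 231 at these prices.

Substituting into the budget: x* = 2 + 5/6·(M − 2·P_x − 20·P_y)/P_x, and y* = 20 + 1/6·(…)/P_y.
Discretionary income = 154 − 2·2 − 20·7 = 10; x* = 2 + 5/6·10/2 = 6.1667.
At M' = 231: x* = 38.25. Change: 38.25 − 6.1667 = 32.0833.

Δx* = 32.0833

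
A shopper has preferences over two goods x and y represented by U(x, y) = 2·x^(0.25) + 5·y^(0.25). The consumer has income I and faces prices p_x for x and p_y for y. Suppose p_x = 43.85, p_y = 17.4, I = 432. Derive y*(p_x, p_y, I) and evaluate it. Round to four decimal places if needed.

From the CES first-order condition, (2/5)·(y/x)^(0.75) = p_x/p_y.
Solve for the ratio: y/x = [(5/2)·p_x/p_y]^(4/3).
With the ratio pinned down, the budget gives x* = I/(p_x + p_y·(y/x)) and y* = (y/x)·x*.
Numerically y/x = 11.636271, so x* = 432/(43.85 + 17.4·11.636271) = 1.7538 and y* = 11.636271·1.7538 = 20.4078.

y* = 20.4078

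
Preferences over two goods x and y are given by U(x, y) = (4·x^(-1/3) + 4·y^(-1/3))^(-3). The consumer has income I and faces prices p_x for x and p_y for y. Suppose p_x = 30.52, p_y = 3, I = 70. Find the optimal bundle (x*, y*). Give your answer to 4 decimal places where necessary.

From the CES first-order condition, (y/x)^(4/3) = p_x/p_y.
Solve for the ratio: y/x = [p_x/p_y]^(0.75).
Substitute y = (y/x)·x into the budget: x* = I/(p_x + p_y·(y/x)).
Numerically y/x = 5.69636, so x* = 70/(30.52 + 3·5.69636) = 1.4703 and y* = 5.69636·1.4703 = 8.3754.

x* = 1.4703, y* = 8.3754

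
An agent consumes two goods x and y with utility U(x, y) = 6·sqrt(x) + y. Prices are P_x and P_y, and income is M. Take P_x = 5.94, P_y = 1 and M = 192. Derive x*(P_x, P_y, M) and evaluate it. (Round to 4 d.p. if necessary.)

Solve: √x = 3·P_y/P_x, so x*(P_x,P_y) = (3·P_y/P_x)², and y* = (M − P_x·x*)/P_y.
Plugging in: x* = (3·1/5.94)² = 0.2551.

x* = 0.2551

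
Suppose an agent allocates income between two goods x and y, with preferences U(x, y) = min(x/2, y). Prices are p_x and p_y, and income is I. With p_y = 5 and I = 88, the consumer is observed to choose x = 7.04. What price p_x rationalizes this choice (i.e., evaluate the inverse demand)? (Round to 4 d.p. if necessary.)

With perfect complements, no substitution: consume in ratio x:y = 2:1.
Budget: p_x·x + p_y·(1/2)·x = I, so (2·p_x + p_y)·x = 2·I.
Demand: x*(p_x,p_y,I) = 2·I/(2·p_x + p_y), y* = I/(2·p_x + p_y).
Set x* = 7.04 in the demand function and solve for p_x: p_x = 10.

p_x = 10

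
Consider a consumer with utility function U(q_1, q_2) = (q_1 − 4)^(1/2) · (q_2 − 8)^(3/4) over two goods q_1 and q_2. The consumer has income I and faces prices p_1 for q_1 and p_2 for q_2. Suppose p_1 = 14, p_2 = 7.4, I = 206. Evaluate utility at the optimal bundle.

Let q_1' = q_1−4, q_2' = q_2−8. MRS = (2/3)·q_2'/q_1' = p_1/p_2.
After buying the subsistence bundle (4, 8), a share 0.4 of the remaining income goes to q_1: q_1* = 4 + 0.4·(I − 4p_1 − 8p_2)/p_1.
Discretionary income = 206 − 4·14 − 8·7.4 = 90.8; q_1* = 4 + 0.4·90.8/14 = 6.5943; q_2* = 8 + 0.6·90.8/7.4 = 15.3622.
Utility at the optimum: U(6.5943, 15.3622) = 7.1988.

V = 7.1988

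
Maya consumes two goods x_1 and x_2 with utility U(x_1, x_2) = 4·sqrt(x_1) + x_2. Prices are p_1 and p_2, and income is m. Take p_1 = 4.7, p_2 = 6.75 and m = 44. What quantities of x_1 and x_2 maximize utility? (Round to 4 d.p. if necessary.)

MU_x_1 = 2/√x_1, MU_x_2 = 1. Tangency: 2/√x_1 = p_1/p_2.
Solve: √x_1 = 2·p_2/p_1, so x_1*(p_1,p_2) = (2·p_2/p_1)², and x_2* = (m − p_1·x_1*)/p_2.
Plugging in: x_1* = (2·6.75/4.7)² = 8.2503, x_2* = 0.7738.

x_1* = 8.2503, x_2* = 0.7738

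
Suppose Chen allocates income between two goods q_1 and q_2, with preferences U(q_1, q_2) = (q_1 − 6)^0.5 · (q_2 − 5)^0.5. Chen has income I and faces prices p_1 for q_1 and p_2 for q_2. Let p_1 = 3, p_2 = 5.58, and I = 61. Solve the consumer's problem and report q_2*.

q_2* = 6.353

This is Cobb-Douglas in (q_1−6, q_2−5): tangency gives 0.5·p_2·(q_2−5) = 0.5·p_1·(q_1−6).
Substituting into the budget: q_1* = 6 + 0.5·(I − 6·p_1 − 5·p_2)/p_1, and q_2* = 5 + 0.5·(…)/p_2.
Discretionary income = 61 − 6·3 − 5·5.58 = 15.1; q_2* = 5 + 0.5·15.1/5.58 = 6.353.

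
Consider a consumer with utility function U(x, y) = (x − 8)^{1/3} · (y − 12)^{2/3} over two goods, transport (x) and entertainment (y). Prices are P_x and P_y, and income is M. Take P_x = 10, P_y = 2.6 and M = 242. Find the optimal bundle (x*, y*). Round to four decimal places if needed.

x* = 12.36, y* = 45.5385

Let x' = x−8, y' = y−12. MRS = (1/2)·y'/x' = P_x/P_y.
After buying the subsistence bundle (8, 12), a share 1/3 of the remaining income goes to x: x* = 8 + 1/3·(M − 8P_x − 12P_y)/P_x.
Discretionary income = 242 − 8·10 − 12·2.6 = 130.8; x* = 8 + 1/3·130.8/10 = 12.36; y* = 12 + 2/3·130.8/2.6 = 45.5385.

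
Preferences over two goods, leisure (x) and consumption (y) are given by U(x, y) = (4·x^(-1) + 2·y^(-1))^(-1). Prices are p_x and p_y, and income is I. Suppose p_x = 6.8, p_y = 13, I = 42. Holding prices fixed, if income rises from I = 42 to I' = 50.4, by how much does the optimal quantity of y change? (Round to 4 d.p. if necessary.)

MU_x ∝ 4·x^(-2), MU_y ∝ 2·y^(-2), so MRS = 2·(y/x)^(2) = p_x/p_y.
Solve for the ratio: y/x = [(1/2)·p_x/p_y]^(0.5).
Substitute y = (y/x)·x into the budget: x* = I/(p_x + p_y·(y/x)).
Numerically y/x = 0.511408, so x* = 42/(6.8 + 13·0.511408) = 3.1231 and y* = 0.511408·3.1231 = 1.5972.
At I' = 50.4: y* = 1.9166. Change: 1.9166 − 1.5972 = 0.3194.

Δy* = 0.3194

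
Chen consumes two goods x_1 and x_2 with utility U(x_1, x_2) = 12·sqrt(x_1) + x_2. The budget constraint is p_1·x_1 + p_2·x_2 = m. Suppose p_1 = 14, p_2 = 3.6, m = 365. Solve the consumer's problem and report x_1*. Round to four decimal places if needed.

Utility is quasi-linear in x_2; the FOC for x_1 is 6/√x_1 = p_1/p_2.
Thus x_1* = (6·p_2/p_1)² — independent of m — with the rest of income spent on x_2.
Plugging in: x_1* = (6·3.6/14)² = 2.3804.

x_1* = 2.3804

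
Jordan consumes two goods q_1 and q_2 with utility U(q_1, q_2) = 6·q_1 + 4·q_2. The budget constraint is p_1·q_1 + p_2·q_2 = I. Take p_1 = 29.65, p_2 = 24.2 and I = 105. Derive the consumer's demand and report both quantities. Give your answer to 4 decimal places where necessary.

Linear utility — the consumer picks whichever good has higher MU/price: 6/29.65 = 0.2024 vs 4/24.2 = 0.1653.
q_1 gives more utility per dollar, so spend all income on q_1: q_1* = I/p_1, q_2* = 0.
Numerically: q_1* = 3.5413, q_2* = 0.

q_1* = 3.5413, q_2* = 0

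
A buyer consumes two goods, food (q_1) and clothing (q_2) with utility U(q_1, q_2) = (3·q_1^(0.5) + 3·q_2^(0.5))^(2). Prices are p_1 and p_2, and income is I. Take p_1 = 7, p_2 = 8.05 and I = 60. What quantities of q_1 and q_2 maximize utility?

q_1* = 4.5847, q_2* = 3.4667

MU_q_1 ∝ 3·q_1^(-0.5), MU_q_2 ∝ 3·q_2^(-0.5), so MRS = (q_2/q_1)^(0.5) = p_1/p_2.
Hence q_2/q_1 = (p_1/p_2)^(1/(0.5)), i.e. raised to the 2 power.
Substitute q_2 = (q_2/q_1)·q_1 into the budget: q_1* = I/(p_1 + p_2·(q_2/q_1)).
Numerically q_2/q_1 = 0.756144, so q_1* = 60/(7 + 8.05·0.756144) = 4.5847 and q_2* = 0.756144·4.5847 = 3.4667.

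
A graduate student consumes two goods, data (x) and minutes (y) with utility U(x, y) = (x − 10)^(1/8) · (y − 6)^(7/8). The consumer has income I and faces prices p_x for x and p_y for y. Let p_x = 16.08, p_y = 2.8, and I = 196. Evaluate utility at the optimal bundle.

MRS = (1/7)·(y−6)/(x−10). Tangency with p_x/p_y gives y−6 = 7·(p_x/p_y)·(x−10).
Substituting into the budget: x* = 10 + 0.125·(I − 10·p_x − 6·p_y)/p_x, and y* = 6 + 0.875·(…)/p_y.
Discretionary income = 196 − 10·16.08 − 6·2.8 = 18.4; x* = 10 + 0.125·18.4/16.08 = 10.143; y* = 6 + 0.875·18.4/2.8 = 11.75.
Utility at the optimum: U(10.143, 11.75) = 3.6236.

V = 3.6236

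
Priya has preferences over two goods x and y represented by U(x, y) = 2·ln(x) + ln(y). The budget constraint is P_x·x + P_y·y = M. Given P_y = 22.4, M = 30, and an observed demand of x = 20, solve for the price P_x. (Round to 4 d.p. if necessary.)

The MRS is 2·y/x. Set MRS = P_x/P_y.
Rearranging, P_y·y = (1/2)·P_x·x. Substituting into the budget gives P_x·x·(1 + (1/2)) = M.
Demand: x*(P_x,P_y,M) = 2/3·M/P_x and y* = 1/3·M/P_y.
Set x* = 20 in the demand function and solve for P_x: P_x = 1.

P_x = 1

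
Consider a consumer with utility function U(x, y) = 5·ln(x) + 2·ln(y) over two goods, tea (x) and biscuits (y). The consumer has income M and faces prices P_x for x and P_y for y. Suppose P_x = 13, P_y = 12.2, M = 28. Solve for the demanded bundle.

MU_x/MU_y = (5·y)/(2·x); tangency sets this equal to P_x/P_y.
Rearranging, P_y·y = (2/5)·P_x·x. Substituting into the budget gives P_x·x·(1 + (2/5)) = M.
Demand: x*(P_x,P_y,M) = 5/7·M/P_x and y* = 2/7·M/P_y.
At P_x=13, P_y=12.2, M=28: x* = 5/7·28/13 = 1.5385, y* = 0.6557.

x* = 1.5385, y* = 0.6557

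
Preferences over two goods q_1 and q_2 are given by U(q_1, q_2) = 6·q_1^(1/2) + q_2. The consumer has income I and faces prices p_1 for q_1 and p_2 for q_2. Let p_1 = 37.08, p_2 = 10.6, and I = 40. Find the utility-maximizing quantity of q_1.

q_1* = 0.7355

Plugging in: q_1* = (3·10.6/37.08)² = 0.7355.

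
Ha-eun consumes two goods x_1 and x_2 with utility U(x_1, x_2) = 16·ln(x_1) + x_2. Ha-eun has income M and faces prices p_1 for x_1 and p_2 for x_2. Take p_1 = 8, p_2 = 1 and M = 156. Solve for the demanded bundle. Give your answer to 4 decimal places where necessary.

x_1* = 2, x_2* = 140

Set MRS = p_1/p_2: (16/x_1)/1 = p_1/p_2.
So x_1*(p_1,p_2) = 16·p_2/p_1, independent of income; and x_2* = (M − 16·p_2)/p_2.
At the given prices: x_1* = 16·1/8 = 2, and x_2* = 140.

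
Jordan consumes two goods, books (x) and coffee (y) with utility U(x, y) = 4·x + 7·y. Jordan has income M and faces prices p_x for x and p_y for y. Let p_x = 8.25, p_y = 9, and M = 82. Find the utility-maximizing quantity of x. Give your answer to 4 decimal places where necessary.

x* = 0

Linear utility — the consumer picks whichever good has higher MU/price: 4/8.25 = 0.4848 vs 7/9 = 0.7778.
y gives more utility per dollar, so spend all income on y: y* = M/p_y, x* = 0.
Numerically: x* = 0, y* = 9.1111.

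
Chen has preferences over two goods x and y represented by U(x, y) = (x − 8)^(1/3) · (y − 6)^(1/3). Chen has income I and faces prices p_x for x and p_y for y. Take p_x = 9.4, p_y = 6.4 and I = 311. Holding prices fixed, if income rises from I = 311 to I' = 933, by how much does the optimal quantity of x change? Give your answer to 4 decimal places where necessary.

Δx* = 33.0851

This is Cobb-Douglas in (x−8, y−6): tangency gives 1/3·p_y·(y−6) = 1/3·p_x·(x−8).
Substituting into the budget: x* = 8 + 0.5·(I − 8·p_x − 6·p_y)/p_x, and y* = 6 + 0.5·(…)/p_y.
Discretionary income = 311 − 8·9.4 − 6·6.4 = 197.4; x* = 8 + 0.5·197.4/9.4 = 18.5.
At I' = 933: x* = 51.5851. Change: 51.5851 − 18.5 = 33.0851.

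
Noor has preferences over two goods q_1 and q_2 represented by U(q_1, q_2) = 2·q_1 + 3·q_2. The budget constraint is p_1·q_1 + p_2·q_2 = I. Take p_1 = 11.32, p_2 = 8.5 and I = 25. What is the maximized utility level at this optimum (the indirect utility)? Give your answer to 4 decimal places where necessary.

V = 8.8235

Linear utility — the consumer picks whichever good has higher MU/price: 2/11.32 = 0.1767 vs 3/8.5 = 0.3529.
q_2 gives more utility per dollar, so spend all income on q_2: q_2* = I/p_2, q_1* = 0.
Numerically: q_1* = 0, q_2* = 2.9412.
Utility at the optimum: U(0, 2.9412) = 8.8235.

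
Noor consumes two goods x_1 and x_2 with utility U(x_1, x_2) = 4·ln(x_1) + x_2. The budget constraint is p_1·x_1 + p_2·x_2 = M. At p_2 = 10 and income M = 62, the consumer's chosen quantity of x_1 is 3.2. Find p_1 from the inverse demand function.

Set MRS = p_1/p_2: (4/x_1)/1 = p_1/p_2.
So x_1*(p_1,p_2) = 4·p_2/p_1, independent of income; and x_2* = (M − 4·p_2)/p_2.
Set x_1* = 3.2 in the demand function and solve for p_1: p_1 = 12.5.

p_1 = 12.5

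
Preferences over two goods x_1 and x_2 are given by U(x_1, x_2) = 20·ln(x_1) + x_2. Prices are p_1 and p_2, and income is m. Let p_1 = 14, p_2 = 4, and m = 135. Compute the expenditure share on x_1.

share on x_1 = 0.5926

So x_1*(p_1,p_2) = 20·p_2/p_1, independent of income; and x_2* = (m − 20·p_2)/p_2.
At the given prices: x_1* = 20·4/14 = 5.7143, and x_2* = 13.75.
Expenditure on x_1: 14·5.7143 = 80; share = 0.5926.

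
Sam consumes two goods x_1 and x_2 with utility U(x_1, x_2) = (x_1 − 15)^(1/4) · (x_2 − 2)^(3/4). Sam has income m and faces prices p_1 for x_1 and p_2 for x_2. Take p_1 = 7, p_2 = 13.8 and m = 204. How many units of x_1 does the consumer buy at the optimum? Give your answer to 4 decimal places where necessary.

x_1* = 17.55

Let x_1' = x_1−15, x_2' = x_2−2. MRS = (1/3)·x_2'/x_1' = p_1/p_2.
Substituting into the budget: x_1* = 15 + 0.25·(m − 15·p_1 − 2·p_2)/p_1, and x_2* = 2 + 0.75·(…)/p_2.
Discretionary income = 204 − 15·7 − 2·13.8 = 71.4; x_1* = 15 + 0.25·71.4/7 = 17.55.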